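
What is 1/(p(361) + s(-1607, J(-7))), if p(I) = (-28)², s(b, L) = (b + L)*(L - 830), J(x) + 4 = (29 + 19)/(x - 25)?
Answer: 4/5392111 ≈ 7.4182e-7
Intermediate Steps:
J(x) = -4 + 48/(-25 + x) (J(x) = -4 + (29 + 19)/(x - 25) = -4 + 48/(-25 + x))
s(b, L) = (-830 + L)*(L + b) (s(b, L) = (L + b)*(-830 + L) = (-830 + L)*(L + b))
p(I) = 784
1/(p(361) + s(-1607, J(-7))) = 1/(784 + ((4*(37 - 1*(-7))/(-25 - 7))² - 3320*(37 - 1*(-7))/(-25 - 7) - 830*(-1607) + (4*(37 - 1*(-7))/(-25 - 7))*(-1607))) = 1/(784 + ((4*(37 + 7)/(-32))² - 3320*(37 + 7)/(-32) + 1333810 + (4*(37 + 7)/(-32))*(-1607))) = 1/(784 + ((4*(-1/32)*44)² - 3320*(-1)*44/32 + 1333810 + (4*(-1/32)*44)*(-1607))) = 1/(784 + ((-11/2)² - 830*(-11/2) + 1333810 - 11/2*(-1607))) = 1/(784 + (121/4 + 4565 + 1333810 + 17677/2)) = 1/(784 + 5388975/4) = 1/(5392111/4) = 4/5392111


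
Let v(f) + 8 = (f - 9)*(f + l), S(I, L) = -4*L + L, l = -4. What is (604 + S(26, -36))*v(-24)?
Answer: 652192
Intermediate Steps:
S(I, L) = -3*L
v(f) = -8 + (-9 + f)*(-4 + f) (v(f) = -8 + (f - 9)*(f - 4) = -8 + (-9 + f)*(-4 + f))
(604 + S(26, -36))*v(-24) = (604 - 3*(-36))*(28 + (-24)² - 13*(-24)) = (604 + 108)*(28 + 576 + 312) = 712*916 = 652192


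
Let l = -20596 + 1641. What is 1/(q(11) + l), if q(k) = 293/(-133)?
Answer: -133/2521308 ≈ -5.2750e-5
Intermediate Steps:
q(k) = -293/133 (q(k) = 293*(-1/133) = -293/133)
l = -18955
1/(q(11) + l) = 1/(-293/133 - 18955) = 1/(-2521308/133) = -133/2521308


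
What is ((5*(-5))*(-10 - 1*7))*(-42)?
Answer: -17850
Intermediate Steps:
((5*(-5))*(-10 - 1*7))*(-42) = -25*(-10 - 7)*(-42) = -25*(-17)*(-42) = 425*(-42) = -17850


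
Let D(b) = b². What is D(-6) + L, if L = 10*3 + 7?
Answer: 73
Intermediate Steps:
L = 37 (L = 30 + 7 = 37)
D(-6) + L = (-6)² + 37 = 36 + 37 = 73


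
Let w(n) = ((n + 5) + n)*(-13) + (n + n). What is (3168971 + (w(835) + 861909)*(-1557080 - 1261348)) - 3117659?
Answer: -2372563912800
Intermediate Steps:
w(n) = -65 - 24*n (w(n) = ((5 + n) + n)*(-13) + 2*n = (5 + 2*n)*(-13) + 2*n = (-65 - 26*n) + 2*n = -65 - 24*n)
(3168971 + (w(835) + 861909)*(-1557080 - 1261348)) - 3117659 = (3168971 + ((-65 - 24*835) + 861909)*(-1557080 - 1261348)) - 3117659 = (3168971 + ((-65 - 20040) + 861909)*(-2818428)) - 3117659 = (3168971 + (-20105 + 861909)*(-2818428)) - 3117659 = (3168971 + 841804*(-2818428)) - 3117659 = (3168971 - 2372563964112) - 3117659 = -2372560795141 - 3117659 = -2372563912800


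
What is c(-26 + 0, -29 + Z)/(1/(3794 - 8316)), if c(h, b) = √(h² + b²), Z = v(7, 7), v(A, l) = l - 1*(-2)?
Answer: -9044*√269 ≈ -1.4833e+5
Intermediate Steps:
v(A, l) = 2 + l (v(A, l) = l + 2 = 2 + l)
Z = 9 (Z = 2 + 7 = 9)
c(h, b) = √(b² + h²)
c(-26 + 0, -29 + Z)/(1/(3794 - 8316)) = √((-29 + 9)² + (-26 + 0)²)/(1/(3794 - 8316)) = √((-20)² + (-26)²)/(1/(-4522)) = √(400 + 676)/(-1/4522) = √1076*(-4522) = (2*√269)*(-4522) = -9044*√269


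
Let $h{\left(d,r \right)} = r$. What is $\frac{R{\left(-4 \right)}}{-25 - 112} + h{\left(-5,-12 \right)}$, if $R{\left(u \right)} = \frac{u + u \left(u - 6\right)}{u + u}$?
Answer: $- \frac{3279}{274} \approx -11.967$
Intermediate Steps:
$R{\left(u \right)} = \frac{u + u \left(-6 + u\right)}{2 u}$
$\frac{R{\left(-4 \right)}}{-25 - 112} + h{\left(-5,-12 \right)} = \frac{- \frac{5}{2} + \frac{1}{2} \left(-4\right)}{-25 - 112} - 12 = \frac{- \frac{5}{2} - 2}{-137} - 12 = \left(- \frac{1}{137}\right) \left(- \frac{9}{2}\right) - 12 = \frac{9}{274} - 12 = - \frac{3279}{274}$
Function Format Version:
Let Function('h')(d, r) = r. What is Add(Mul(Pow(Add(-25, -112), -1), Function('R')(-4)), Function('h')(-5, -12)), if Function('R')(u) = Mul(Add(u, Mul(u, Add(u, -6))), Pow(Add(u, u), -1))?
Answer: Rational(-3279, 274) ≈ -11.967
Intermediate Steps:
Function('R')(u) = Mul(Rational(1, 2), Pow(u, -1), Add(u, Mul(u, Add(-6, u)))) (Function('R')(u) = Mul(Add(u, Mul(u, Add(-6, u))), Pow(Mul(2, u), -1)) = Mul(Add(u, Mul(u, Add(-6, u))), Mul(Rational(1, 2), Pow(u, -1))) = Mul(Rational(1, 2), Pow(u, -1), Add(u, Mul(u, Add(-6, u)))))
Add(Mul(Pow(Add(-25, -112), -1), Function('R')(-4)), Function('h')(-5, -12)) = Add(Mul(Pow(Add(-25, -112), -1), Add(Rational(-5, 2), Mul(Rational(1, 2), -4))), -12) = Add(Mul(Pow(-137, -1), Add(Rational(-5, 2), -2)), -12) = Add(Mul(Rational(-1, 137), Rational(-9, 2)), -12) = Add(Rational(9, 274), -12) = Rational(-3279, 274)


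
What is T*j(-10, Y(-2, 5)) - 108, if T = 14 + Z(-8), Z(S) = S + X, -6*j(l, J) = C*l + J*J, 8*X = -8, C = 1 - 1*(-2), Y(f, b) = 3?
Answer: -181/2 ≈ -90.500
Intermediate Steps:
C = 3 (C = 1 + 2 = 3)
X = -1 (X = (⅛)*(-8) = -1)
j(l, J) = -l/2 - J²/6 (j(l, J) = -(3*l + J*J)/6 = -(3*l + J²)/6 = -(J² + 3*l)/6 = -l/2 - J²/6)
Z(S) = -1 + S (Z(S) = S - 1 = -1 + S)
T = 5 (T = 14 + (-1 - 8) = 14 - 9 = 5)
T*j(-10, Y(-2, 5)) - 108 = 5*(-½*(-10) - ⅙*3²) - 108 = 5*(5 - ⅙*9) - 108 = 5*(5 - 3/2) - 108 = 5*(7/2) - 108 = 35/2 - 108 = -181/2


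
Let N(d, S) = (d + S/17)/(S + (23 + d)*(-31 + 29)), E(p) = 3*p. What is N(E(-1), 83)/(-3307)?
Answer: -32/2417417 ≈ -1.3237e-5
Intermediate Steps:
N(d, S) = (d + S/17)/(-46 + S - 2*d) (N(d, S) = (d + S*(1/17))/(S + (23 + d)*(-2)) = (d + S/17)/(S + (-46 - 2*d)) = (d + S/17)/(-46 + S - 2*d))
N(E(-1), 83)/(-3307) = ((-3*(-1) - 1/17*83)/(46 - 1*83 + 2*(3*(-1))))/(-3307) = ((-1*(-3) - 83/17)/(46 - 83 + 2*(-3)))*(-1/3307) = ((3 - 83/17)/(46 - 83 - 6))*(-1/3307) = (-32/17/(-43))*(-1/3307) = -1/43*(-32/17)*(-1/3307) = (32/731)*(-1/3307) = -32/2417417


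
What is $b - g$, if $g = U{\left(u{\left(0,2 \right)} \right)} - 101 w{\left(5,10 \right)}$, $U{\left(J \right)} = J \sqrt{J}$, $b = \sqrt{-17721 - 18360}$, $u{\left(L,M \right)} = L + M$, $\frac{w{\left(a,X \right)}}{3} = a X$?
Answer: $15150 - 2 \sqrt{2} + 3 i \sqrt{4009} \approx 15147.0 + 189.95 i$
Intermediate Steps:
$w{\left(a,X \right)} = 3 X a$ ($w{\left(a,X \right)} = 3 a X = 3 X a$)
$b = 3 i \sqrt{4009}$ ($b = \sqrt{-36081} = 3 i \sqrt{4009} \approx 189.95 i$)
$U{\left(J \right)} = J^{\frac{3}{2}}$
$g = -15150 + 2 \sqrt{2}$ ($g = \left(0 + 2\right)^{\frac{3}{2}} - 101 \cdot 3 \cdot 10 \cdot 5 = 2^{\frac{3}{2}} - 15150 = 2 \sqrt{2} - 15150 = -15150 + 2 \sqrt{2} \approx -15147.0$)
$b - g = 3 i \sqrt{4009} - \left(-15150 + 2 \sqrt{2}\right) = 3 i \sqrt{4009} + \left(15150 - 2 \sqrt{2}\right) = 15150 - 2 \sqrt{2} + 3 i \sqrt{4009}$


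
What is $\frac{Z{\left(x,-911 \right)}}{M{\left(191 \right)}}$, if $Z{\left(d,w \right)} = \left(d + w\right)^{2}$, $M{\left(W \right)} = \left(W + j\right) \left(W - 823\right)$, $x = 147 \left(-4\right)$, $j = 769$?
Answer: $- \frac{2247001}{606720} \approx -3.7035$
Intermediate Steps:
$x = -588$
$M{\left(W \right)} = \left(-823 + W\right) \left(769 + W\right)$ ($M{\left(W \right)} = \left(W + 769\right) \left(W - 823\right) = \left(769 + W\right) \left(-823 + W\right) = \left(-823 + W\right) \left(769 + W\right)$)
$\frac{Z{\left(x,-911 \right)}}{M{\left(191 \right)}} = \frac{\left(-588 - 911\right)^{2}}{-632887 + 191^{2} - 10314} = \frac{\left(-1499\right)^{2}}{-632887 + 36481 - 10314} = \frac{2247001}{-606720} = 2247001 \left(- \frac{1}{606720}\right) = - \frac{2247001}{606720}$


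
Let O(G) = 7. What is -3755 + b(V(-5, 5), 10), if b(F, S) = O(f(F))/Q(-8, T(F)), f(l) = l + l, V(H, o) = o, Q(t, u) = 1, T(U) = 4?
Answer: -3748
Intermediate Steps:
f(l) = 2*l
b(F, S) = 7 (b(F, S) = 7/1 = 7*1 = 7)
-3755 + b(V(-5, 5), 10) = -3755 + 7 = -3748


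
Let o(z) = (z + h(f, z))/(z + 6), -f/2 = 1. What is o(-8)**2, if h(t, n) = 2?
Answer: 9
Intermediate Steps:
f = -2 (f = -2*1 = -2)
o(z) = (2 + z)/(6 + z) (o(z) = (z + 2)/(z + 6) = (2 + z)/(6 + z))
o(-8)**2 = ((2 - 8)/(6 - 8))**2 = (-6/(-2))**2 = (-1/2*(-6))**2 = 3**2 = 9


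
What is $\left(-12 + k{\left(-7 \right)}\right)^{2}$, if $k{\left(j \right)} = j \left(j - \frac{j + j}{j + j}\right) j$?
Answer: $163216$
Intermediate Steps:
$k{\left(j \right)} = j^{2} \left(-1 + j\right)$ ($k{\left(j \right)} = j \left(j - \frac{2 j}{2 j}\right) j = j \left(j - 2 j \frac{1}{2 j}\right) j = j \left(j - 1\right) j = j \left(-1 + j\right) j = j^{2} \left(-1 + j\right)$)
$\left(-12 + k{\left(-7 \right)}\right)^{2} = \left(-12 + \left(-7\right)^{2} \left(-1 - 7\right)\right)^{2} = \left(-12 + 49 \left(-8\right)\right)^{2} = \left(-12 - 392\right)^{2} = \left(-404\right)^{2} = 163216$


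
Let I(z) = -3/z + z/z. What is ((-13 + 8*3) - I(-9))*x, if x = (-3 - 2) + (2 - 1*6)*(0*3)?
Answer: -145/3 ≈ -48.333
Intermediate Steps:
I(z) = 1 - 3/z (I(z) = -3/z + 1 = 1 - 3/z)
x = -5 (x = -5 + (2 - 6)*0 = -5 - 4*0 = -5 + 0 = -5)
((-13 + 8*3) - I(-9))*x = ((-13 + 8*3) - (-3 - 9)/(-9))*(-5) = ((-13 + 24) - (-1)*(-12)/9)*(-5) = (11 - 1*4/3)*(-5) = (11 - 4/3)*(-5) = (29/3)*(-5) = -145/3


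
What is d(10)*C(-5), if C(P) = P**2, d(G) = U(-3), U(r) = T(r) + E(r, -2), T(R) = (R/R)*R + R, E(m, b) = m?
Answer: -225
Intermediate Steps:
T(R) = 2*R (T(R) = 1*R + R = R + R = 2*R)
U(r) = 3*r (U(r) = 2*r + r = 3*r)
d(G) = -9 (d(G) = 3*(-3) = -9)
d(10)*C(-5) = -9*(-5)**2 = -9*25 = -225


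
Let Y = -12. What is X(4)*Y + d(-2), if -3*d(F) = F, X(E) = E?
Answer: -142/3 ≈ -47.333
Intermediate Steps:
d(F) = -F/3
X(4)*Y + d(-2) = 4*(-12) - 1/3*(-2) = -48 + 2/3 = -142/3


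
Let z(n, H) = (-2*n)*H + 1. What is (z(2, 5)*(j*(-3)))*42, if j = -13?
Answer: -31122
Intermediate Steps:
z(n, H) = 1 - 2*H*n (z(n, H) = -2*H*n + 1 = 1 - 2*H*n)
(z(2, 5)*(j*(-3)))*42 = ((1 - 2*5*2)*(-13*(-3)))*42 = ((1 - 20)*39)*42 = -19*39*42 = -741*42 = -31122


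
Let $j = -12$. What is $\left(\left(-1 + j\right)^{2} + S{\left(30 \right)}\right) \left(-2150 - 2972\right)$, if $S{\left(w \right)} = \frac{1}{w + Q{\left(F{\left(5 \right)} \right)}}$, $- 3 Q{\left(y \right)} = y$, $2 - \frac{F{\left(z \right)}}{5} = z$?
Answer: $- \frac{30301752}{35} \approx -8.6576 \cdot 10^{5}$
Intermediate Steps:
$F{\left(z \right)} = 10 - 5 z$
$Q{\left(y \right)} = - \frac{y}{3}$
$S{\left(w \right)} = \frac{1}{5 + w}$ ($S{\left(w \right)} = \frac{1}{w - \frac{10 - 25}{3}} = \frac{1}{w - -5} = \frac{1}{w + 5} = \frac{1}{5 + w}$)
$\left(\left(-1 + j\right)^{2} + S{\left(30 \right)}\right) \left(-2150 - 2972\right) = \left(\left(-1 - 12\right)^{2} + \frac{1}{5 + 30}\right) \left(-2150 - 2972\right) = \left(\left(-13\right)^{2} + \frac{1}{35}\right) \left(-5122\right) = \left(169 + \frac{1}{35}\right) \left(-5122\right) = \frac{5916}{35} \left(-5122\right) = - \frac{30301752}{35}$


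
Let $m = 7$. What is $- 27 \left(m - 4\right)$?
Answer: $-81$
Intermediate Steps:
$- 27 \left(m - 4\right) = - 27 \left(7 - 4\right) = \left(-27\right) 3 = -81$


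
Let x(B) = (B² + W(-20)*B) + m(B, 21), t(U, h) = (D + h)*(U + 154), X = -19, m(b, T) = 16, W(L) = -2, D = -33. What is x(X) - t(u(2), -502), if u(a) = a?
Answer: 83875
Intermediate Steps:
t(U, h) = (-33 + h)*(154 + U) (t(U, h) = (-33 + h)*(U + 154) = (-33 + h)*(154 + U))
x(B) = 16 + B² - 2*B (x(B) = (B² - 2*B) + 16 = 16 + B² - 2*B)
x(X) - t(u(2), -502) = (16 + (-19)² - 2*(-19)) - (-5082 - 33*2 + 154*(-502) + 2*(-502)) = (16 + 361 + 38) - (-5082 - 66 - 77308 - 1004) = 415 - 1*(-83460) = 415 + 83460 = 83875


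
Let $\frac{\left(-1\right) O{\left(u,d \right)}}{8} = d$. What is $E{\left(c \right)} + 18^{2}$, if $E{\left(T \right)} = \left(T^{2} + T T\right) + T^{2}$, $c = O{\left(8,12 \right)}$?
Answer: $27972$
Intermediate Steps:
$O{\left(u,d \right)} = - 8 d$
$c = -96$ ($c = \left(-8\right) 12 = -96$)
$E{\left(T \right)} = 3 T^{2}$ ($E{\left(T \right)} = \left(T^{2} + T^{2}\right) + T^{2} = 2 T^{2} + T^{2} = 3 T^{2}$)
$E{\left(c \right)} + 18^{2} = 3 \left(-96\right)^{2} + 18^{2} = 3 \cdot 9216 + 324 = 27648 + 324 = 27972$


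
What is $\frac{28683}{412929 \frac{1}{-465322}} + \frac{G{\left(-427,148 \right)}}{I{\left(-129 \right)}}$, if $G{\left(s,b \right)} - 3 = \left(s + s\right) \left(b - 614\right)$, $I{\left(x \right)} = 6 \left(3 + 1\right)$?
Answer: $- \frac{1575675019}{100104} \approx -15740.0$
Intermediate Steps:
$I{\left(x \right)} = 24$ ($I{\left(x \right)} = 6 \cdot 4 = 24$)
$G{\left(s,b \right)} = 3 + 2 s \left(-614 + b\right)$ ($G{\left(s,b \right)} = 3 + \left(s + s\right) \left(b - 614\right) = 3 + 2 s \left(-614 + b\right)$)
$\frac{28683}{412929 \frac{1}{-465322}} + \frac{G{\left(-427,148 \right)}}{I{\left(-129 \right)}} = \frac{28683}{412929 \frac{1}{-465322}} + \frac{3 - -524356 + 2 \cdot 148 \left(-427\right)}{24} = \frac{28683}{412929 \left(- \frac{1}{465322}\right)} + \left(3 + 524356 - 126392\right) \frac{1}{24} = \frac{28683}{- \frac{37539}{42302}} + 397967 \cdot \frac{1}{24} = 28683 \left(- \frac{42302}{37539}\right) + \frac{397967}{24} = - \frac{134816474}{4171} + \frac{397967}{24} = - \frac{1575675019}{100104}$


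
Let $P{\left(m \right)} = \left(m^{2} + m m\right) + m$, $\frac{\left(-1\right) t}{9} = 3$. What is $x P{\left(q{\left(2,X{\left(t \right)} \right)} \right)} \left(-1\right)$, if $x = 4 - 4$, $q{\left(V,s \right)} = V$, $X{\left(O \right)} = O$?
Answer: $0$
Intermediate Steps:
$t = -27$ ($t = \left(-9\right) 3 = -27$)
$P{\left(m \right)} = m + 2 m^{2}$ ($P{\left(m \right)} = \left(m^{2} + m^{2}\right) + m = 2 m^{2} + m = m + 2 m^{2}$)
$x = 0$ ($x = 4 - 4 = 0$)
$x P{\left(q{\left(2,X{\left(t \right)} \right)} \right)} \left(-1\right) = 0 \cdot 2 \left(1 + 2 \cdot 2\right) \left(-1\right) = 0 \cdot 2 \left(1 + 4\right) \left(-1\right) = 0 \cdot 2 \cdot 5 \left(-1\right) = 0 \cdot 10 \left(-1\right) = 0 \left(-1\right) = 0$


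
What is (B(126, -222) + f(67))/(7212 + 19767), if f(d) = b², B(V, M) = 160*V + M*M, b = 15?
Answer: 23223/8993 ≈ 2.5823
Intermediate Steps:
B(V, M) = M² + 160*V (B(V, M) = 160*V + M² = M² + 160*V)
f(d) = 225 (f(d) = 15² = 225)
(B(126, -222) + f(67))/(7212 + 19767) = (((-222)² + 160*126) + 225)/(7212 + 19767) = ((49284 + 20160) + 225)/26979 = (69444 + 225)*(1/26979) = 69669*(1/26979) = 23223/8993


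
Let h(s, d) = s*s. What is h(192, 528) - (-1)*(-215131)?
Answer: -178267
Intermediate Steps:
h(s, d) = s²
h(192, 528) - (-1)*(-215131) = 192² - (-1)*(-215131) = 36864 - 1*215131 = 36864 - 215131 = -178267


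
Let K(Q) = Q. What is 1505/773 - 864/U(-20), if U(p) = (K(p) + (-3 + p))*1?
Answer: 732587/33239 ≈ 22.040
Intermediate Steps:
U(p) = -3 + 2*p (U(p) = (p + (-3 + p))*1 = (-3 + 2*p)*1 = -3 + 2*p)
1505/773 - 864/U(-20) = 1505/773 - 864/(-3 + 2*(-20)) = 1505*(1/773) - 864/(-3 - 40) = 1505/773 - 864/(-43) = 1505/773 - 864*(-1/43) = 1505/773 + 864/43 = 732587/33239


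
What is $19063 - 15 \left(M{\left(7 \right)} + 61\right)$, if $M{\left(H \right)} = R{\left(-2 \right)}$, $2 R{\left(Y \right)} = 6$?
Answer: $18103$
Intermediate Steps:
$R{\left(Y \right)} = 3$ ($R{\left(Y \right)} = \frac{1}{2} \cdot 6 = 3$)
$M{\left(H \right)} = 3$
$19063 - 15 \left(M{\left(7 \right)} + 61\right) = 19063 - 15 \left(3 + 61\right) = 19063 - 15 \cdot 64 = 19063 - 960 = 18103$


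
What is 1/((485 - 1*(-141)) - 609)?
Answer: 1/17 ≈ 0.058824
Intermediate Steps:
1/((485 - 1*(-141)) - 609) = 1/((485 + 141) - 609) = 1/(626 - 609) = 1/17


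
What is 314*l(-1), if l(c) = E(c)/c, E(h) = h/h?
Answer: -314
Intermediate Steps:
E(h) = 1
l(c) = 1/c
314*l(-1) = 314/(-1) = 314*(-1) = -314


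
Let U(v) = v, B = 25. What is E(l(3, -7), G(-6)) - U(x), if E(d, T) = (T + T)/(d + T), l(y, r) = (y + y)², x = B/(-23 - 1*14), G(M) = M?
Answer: 51/185 ≈ 0.27568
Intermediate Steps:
x = -25/37 (x = 25/(-23 - 1*14) = 25/(-23 - 14) = 25/(-37) = 25*(-1/37) = -25/37 ≈ -0.67568)
l(y, r) = 4*y² (l(y, r) = (2*y)² = 4*y²)
E(d, T) = 2*T/(T + d) (E(d, T) = (2*T)/(T + d) = 2*T/(T + d))
E(l(3, -7), G(-6)) - U(x) = 2*(-6)/(-6 + 4*3²) - 1*(-25/37) = 2*(-6)/(-6 + 4*9) + 25/37 = 2*(-6)/(-6 + 36) + 25/37 = 2*(-6)/30 + 25/37 = 2*(-6)*(1/30) + 25/37 = -⅖ + 25/37 = 51/185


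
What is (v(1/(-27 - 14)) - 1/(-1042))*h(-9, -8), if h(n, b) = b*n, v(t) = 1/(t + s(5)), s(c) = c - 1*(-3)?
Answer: 516588/56789 ≈ 9.0966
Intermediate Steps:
s(c) = 3 + c (s(c) = c + 3 = 3 + c)
v(t) = 1/(8 + t) (v(t) = 1/(t + (3 + 5)) = 1/(t + 8) = 1/(8 + t))
(v(1/(-27 - 14)) - 1/(-1042))*h(-9, -8) = (1/(8 + 1/(-27 - 14)) - 1/(-1042))*(-8*(-9)) = (1/(8 + 1/(-41)) - 1*(-1/1042))*72 = (1/(8 - 1/41) + 1/1042)*72 = (1/(327/41) + 1/1042)*72 = (41/327 + 1/1042)*72 = (43049/340734)*72 = 516588/56789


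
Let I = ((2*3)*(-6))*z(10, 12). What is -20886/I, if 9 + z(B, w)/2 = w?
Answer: 3481/36 ≈ 96.694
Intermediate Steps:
z(B, w) = -18 + 2*w
I = -216 (I = ((2*3)*(-6))*(-18 + 2*12) = (6*(-6))*(-18 + 24) = -36*6 = -216)
-20886/I = -20886/(-216) = -20886*(-1/216) = 3481/36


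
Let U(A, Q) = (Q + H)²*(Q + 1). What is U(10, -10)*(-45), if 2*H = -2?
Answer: 49005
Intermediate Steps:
H = -1 (H = (½)*(-2) = -1)
U(A, Q) = (-1 + Q)²*(1 + Q) (U(A, Q) = (Q - 1)²*(Q + 1) = (-1 + Q)²*(1 + Q))
U(10, -10)*(-45) = ((-1 - 10)²*(1 - 10))*(-45) = ((-11)²*(-9))*(-45) = (121*(-9))*(-45) = -1089*(-45) = 49005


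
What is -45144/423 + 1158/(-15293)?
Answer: -76764114/718771 ≈ -106.80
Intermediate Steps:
-45144/423 + 1158/(-15293) = -45144*1/423 + 1158*(-1/15293) = -5016/47 - 1158/15293 = -76764114/718771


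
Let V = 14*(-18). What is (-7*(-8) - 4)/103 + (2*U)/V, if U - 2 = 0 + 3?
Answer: 6037/12978 ≈ 0.46517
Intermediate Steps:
U = 5 (U = 2 + (0 + 3) = 2 + 3 = 5)
V = -252
(-7*(-8) - 4)/103 + (2*U)/V = (-7*(-8) - 4)/103 + (2*5)/(-252) = (56 - 4)*(1/103) + 10*(-1/252) = 52*(1/103) - 5/126 = 52/103 - 5/126 = 6037/12978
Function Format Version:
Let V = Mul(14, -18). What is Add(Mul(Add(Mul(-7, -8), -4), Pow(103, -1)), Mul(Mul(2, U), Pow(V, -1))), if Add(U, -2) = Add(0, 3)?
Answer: Rational(6037, 12978) ≈ 0.46517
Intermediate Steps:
U = 5 (U = Add(2, Add(0, 3)) = Add(2, 3) = 5)
V = -252
Add(Mul(Add(Mul(-7, -8), -4), Pow(103, -1)), Mul(Mul(2, U), Pow(V, -1))) = Add(Mul(Add(Mul(-7, -8), -4), Pow(103, -1)), Mul(Mul(2, 5), Pow(-252, -1))) = Add(Mul(Add(56, -4), Rational(1, 103)), Mul(10, Rational(-1, 252))) = Add(Mul(52, Rational(1, 103)), Rational(-5, 126)) = Add(Rational(52, 103), Rational(-5, 126)) = Rational(6037, 12978)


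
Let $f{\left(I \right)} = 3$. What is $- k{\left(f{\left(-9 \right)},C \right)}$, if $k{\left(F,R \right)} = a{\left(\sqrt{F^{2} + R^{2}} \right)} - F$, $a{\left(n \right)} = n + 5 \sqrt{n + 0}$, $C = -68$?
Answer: $3 - \sqrt{4633} - 5 \sqrt[4]{4633} \approx -106.32$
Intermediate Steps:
$a{\left(n \right)} = n + 5 \sqrt{n}$
$k{\left(F,R \right)} = \sqrt{F^{2} + R^{2}} - F + 5 \sqrt[4]{F^{2} + R^{2}}$ ($k{\left(F,R \right)} = \left(\sqrt{F^{2} + R^{2}} + 5 \sqrt{\sqrt{F^{2} + R^{2}}}\right) - F = \left(\sqrt{F^{2} + R^{2}} + 5 \sqrt[4]{F^{2} + R^{2}}\right) - F = \sqrt{F^{2} + R^{2}} - F + 5 \sqrt[4]{F^{2} + R^{2}}$)
$- k{\left(f{\left(-9 \right)},C \right)} = - (\sqrt{3^{2} + \left(-68\right)^{2}} - 3 + 5 \sqrt[4]{3^{2} + \left(-68\right)^{2}}) = - (\sqrt{9 + 4624} - 3 + 5 \sqrt[4]{9 + 4624}) = - (\sqrt{4633} - 3 + 5 \sqrt[4]{4633}) = - (-3 + \sqrt{4633} + 5 \sqrt[4]{4633}) = 3 - \sqrt{4633} - 5 \sqrt[4]{4633}$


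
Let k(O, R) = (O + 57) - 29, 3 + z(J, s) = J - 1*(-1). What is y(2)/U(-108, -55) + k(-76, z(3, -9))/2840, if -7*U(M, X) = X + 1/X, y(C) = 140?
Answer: 9558172/537115 ≈ 17.795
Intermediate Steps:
z(J, s) = -2 + J (z(J, s) = -3 + (J - 1*(-1)) = -3 + (J + 1) = -3 + (1 + J) = -2 + J)
k(O, R) = 28 + O (k(O, R) = (57 + O) - 29 = 28 + O)
U(M, X) = -X/7 - 1/(7*X) (U(M, X) = -(X + 1/X)/7 = -X/7 - 1/(7*X))
y(2)/U(-108, -55) + k(-76, z(3, -9))/2840 = 140/(((1/7)*(-1 - 1*(-55)**2)/(-55))) + (28 - 76)/2840 = 140/(((1/7)*(-1/55)*(-1 - 1*3025))) - 48*1/2840 = 140/(((1/7)*(-1/55)*(-1 - 3025))) - 6/355 = 140/(((1/7)*(-1/55)*(-3026))) - 6/355 = 140/(3026/385) - 6/355 = 140*(385/3026) - 6/355 = 26950/1513 - 6/355 = 9558172/537115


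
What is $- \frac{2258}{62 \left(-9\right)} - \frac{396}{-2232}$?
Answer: $\frac{2357}{558} \approx 4.224$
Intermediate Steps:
$- \frac{2258}{62 \left(-9\right)} - \frac{396}{-2232} = - \frac{2258}{-558} - - \frac{11}{62} = \left(-2258\right) \left(- \frac{1}{558}\right) + \frac{11}{62} = \frac{1129}{279} + \frac{11}{62} = \frac{2357}{558}$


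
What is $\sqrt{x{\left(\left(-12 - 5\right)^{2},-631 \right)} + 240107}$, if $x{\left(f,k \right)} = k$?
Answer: $2 \sqrt{59869} \approx 489.36$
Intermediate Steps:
$\sqrt{x{\left(\left(-12 - 5\right)^{2},-631 \right)} + 240107} = \sqrt{-631 + 240107} = \sqrt{239476} = 2 \sqrt{59869}$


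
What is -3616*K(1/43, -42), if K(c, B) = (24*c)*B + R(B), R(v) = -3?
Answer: 4111392/43 ≈ 95614.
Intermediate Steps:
K(c, B) = -3 + 24*B*c (K(c, B) = (24*c)*B - 3 = 24*B*c - 3 = -3 + 24*B*c)
-3616*K(1/43, -42) = -3616*(-3 + 24*(-42)/43) = -3616*(-3 + 24*(-42)*(1/43)) = -3616*(-3 - 1008/43) = -3616*(-1137/43) = 4111392/43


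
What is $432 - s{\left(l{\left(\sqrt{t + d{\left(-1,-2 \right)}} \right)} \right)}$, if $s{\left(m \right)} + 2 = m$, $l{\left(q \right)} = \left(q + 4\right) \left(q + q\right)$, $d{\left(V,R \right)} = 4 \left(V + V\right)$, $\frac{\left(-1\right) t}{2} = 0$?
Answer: $450 - 16 i \sqrt{2} \approx 450.0 - 22.627 i$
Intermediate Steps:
$t = 0$ ($t = \left(-2\right) 0 = 0$)
$d{\left(V,R \right)} = 8 V$ ($d{\left(V,R \right)} = 4 \cdot 2 V = 8 V$)
$l{\left(q \right)} = 2 q \left(4 + q\right)$ ($l{\left(q \right)} = \left(4 + q\right) 2 q = 2 q \left(4 + q\right)$)
$s{\left(m \right)} = -2 + m$
$432 - s{\left(l{\left(\sqrt{t + d{\left(-1,-2 \right)}} \right)} \right)} = 432 - \left(-2 + 2 \sqrt{0 + 8 \left(-1\right)} \left(4 + \sqrt{0 + 8 \left(-1\right)}\right)\right) = 432 - \left(-2 + 2 \sqrt{0 - 8} \left(4 + \sqrt{0 - 8}\right)\right) = 432 - \left(-2 + 2 \sqrt{-8} \left(4 + \sqrt{-8}\right)\right) = 432 - \left(-2 + 2 \cdot 2 i \sqrt{2} \left(4 + 2 i \sqrt{2}\right)\right) = 432 - \left(-2 + 4 i \sqrt{2} \left(4 + 2 i \sqrt{2}\right)\right) = 432 + \left(2 - 4 i \sqrt{2} \left(4 + 2 i \sqrt{2}\right)\right) = 434 - 4 i \sqrt{2} \left(4 + 2 i \sqrt{2}\right)$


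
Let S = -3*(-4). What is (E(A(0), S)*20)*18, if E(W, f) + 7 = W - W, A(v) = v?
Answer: -2520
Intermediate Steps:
S = 12
E(W, f) = -7 (E(W, f) = -7 + (W - W) = -7 + 0 = -7)
(E(A(0), S)*20)*18 = -7*20*18 = -140*18 = -2520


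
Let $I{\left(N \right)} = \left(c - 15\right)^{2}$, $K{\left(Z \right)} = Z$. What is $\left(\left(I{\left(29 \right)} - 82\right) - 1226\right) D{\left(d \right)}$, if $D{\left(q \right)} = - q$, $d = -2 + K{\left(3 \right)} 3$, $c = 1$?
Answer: $7784$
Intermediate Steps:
$I{\left(N \right)} = 196$ ($I{\left(N \right)} = \left(1 - 15\right)^{2} = \left(-14\right)^{2} = 196$)
$d = 7$ ($d = -2 + 3 \cdot 3 = -2 + 9 = 7$)
$\left(\left(I{\left(29 \right)} - 82\right) - 1226\right) D{\left(d \right)} = \left(\left(196 - 82\right) - 1226\right) \left(\left(-1\right) 7\right) = \left(114 - 1226\right) \left(-7\right) = \left(-1112\right) \left(-7\right) = 7784$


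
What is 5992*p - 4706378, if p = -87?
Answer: -5227682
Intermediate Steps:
5992*p - 4706378 = 5992*(-87) - 4706378 = -521304 - 4706378 = -5227682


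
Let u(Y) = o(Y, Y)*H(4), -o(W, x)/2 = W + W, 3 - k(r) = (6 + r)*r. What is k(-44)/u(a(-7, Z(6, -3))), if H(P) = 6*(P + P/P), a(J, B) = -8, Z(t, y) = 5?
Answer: -1669/960 ≈ -1.7385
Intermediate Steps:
k(r) = 3 - r*(6 + r) (k(r) = 3 - (6 + r)*r = 3 - r*(6 + r))
o(W, x) = -4*W (o(W, x) = -2*(W + W) = -4*W)
H(P) = 6 + 6*P (H(P) = 6*(P + 1) = 6*(1 + P) = 6 + 6*P)
u(Y) = -120*Y (u(Y) = (-4*Y)*(6 + 6*4) = (-4*Y)*(6 + 24) = -4*Y*30 = -120*Y)
k(-44)/u(a(-7, Z(6, -3))) = (3 - 1*(-44)² - 6*(-44))/((-120*(-8))) = (3 - 1*1936 + 264)/960 = (3 - 1936 + 264)*(1/960) = -1669*1/960 = -1669/960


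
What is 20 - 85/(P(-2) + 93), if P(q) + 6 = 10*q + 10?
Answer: 1455/77 ≈ 18.896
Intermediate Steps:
P(q) = 4 + 10*q (P(q) = -6 + (10*q + 10) = -6 + (10 + 10*q) = 4 + 10*q)
20 - 85/(P(-2) + 93) = 20 - 85/((4 + 10*(-2)) + 93) = 20 - 85/((4 - 20) + 93) = 20 - 85/(-16 + 93) = 20 - 85/77 = 1455/77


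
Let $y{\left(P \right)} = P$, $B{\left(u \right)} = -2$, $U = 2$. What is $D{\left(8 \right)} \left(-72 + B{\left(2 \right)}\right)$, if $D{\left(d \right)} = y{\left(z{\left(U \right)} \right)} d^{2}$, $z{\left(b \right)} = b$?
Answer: $-9472$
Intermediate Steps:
$D{\left(d \right)} = 2 d^{2}$
$D{\left(8 \right)} \left(-72 + B{\left(2 \right)}\right) = 2 \cdot 8^{2} \left(-72 - 2\right) = 2 \cdot 64 \left(-74\right) = 128 \left(-74\right) = -9472$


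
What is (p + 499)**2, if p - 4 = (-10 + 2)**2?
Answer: 321489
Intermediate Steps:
p = 68 (p = 4 + (-10 + 2)**2 = 4 + (-8)**2 = 4 + 64 = 68)
(p + 499)**2 = (68 + 499)**2 = 567**2 = 321489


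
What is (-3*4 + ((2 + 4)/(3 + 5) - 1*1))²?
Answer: 2401/16 ≈ 150.06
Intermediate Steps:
(-3*4 + ((2 + 4)/(3 + 5) - 1*1))² = (-12 + (6/8 - 1))² = (-12 + (6*(⅛) - 1))² = (-12 + (¾ - 1))² = (-12 - ¼)² = (-49/4)² = 2401/16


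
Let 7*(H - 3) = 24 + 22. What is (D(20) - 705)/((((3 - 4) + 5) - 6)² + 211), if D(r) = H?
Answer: -4868/1505 ≈ -3.2346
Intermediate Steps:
H = 67/7 (H = 3 + (24 + 22)/7 = 3 + (⅐)*46 = 3 + 46/7 = 67/7 ≈ 9.5714)
D(r) = 67/7
(D(20) - 705)/((((3 - 4) + 5) - 6)² + 211) = (67/7 - 705)/((((3 - 4) + 5) - 6)² + 211) = -4868/(7*(((-1 + 5) - 6)² + 211)) = -4868/(7*((4 - 6)² + 211)) = -4868/(7*((-2)² + 211)) = -4868/(7*(4 + 211)) = -4868/7/215 = -4868/7*1/215 = -4868/1505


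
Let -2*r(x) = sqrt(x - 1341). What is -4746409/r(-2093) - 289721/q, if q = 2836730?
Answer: -289721/2836730 - 4746409*I*sqrt(3434)/1717 ≈ -0.10213 - 1.6199e+5*I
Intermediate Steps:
r(x) = -sqrt(-1341 + x)/2 (r(x) = -sqrt(x - 1341)/2 = -sqrt(-1341 + x)/2)
-4746409/r(-2093) - 289721/q = -4746409*(-2/sqrt(-1341 - 2093)) - 289721/2836730 = -4746409*I*sqrt(3434)/1717 - 289721*1/2836730 = -4746409*I*sqrt(3434)/1717 - 289721/2836730 = -289721/2836730 - 4746409*I*sqrt(3434)/1717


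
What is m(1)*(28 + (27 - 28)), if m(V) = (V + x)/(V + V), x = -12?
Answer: -297/2 ≈ -148.50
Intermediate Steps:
m(V) = (-12 + V)/(2*V) (m(V) = (V - 12)/(V + V) = (-12 + V)/((2*V)) = (-12 + V)*(1/(2*V)) = (-12 + V)/(2*V))
m(1)*(28 + (27 - 28)) = ((1/2)*(-12 + 1)/1)*(28 + (27 - 28)) = ((1/2)*1*(-11))*(28 - 1) = -11/2*27 = -297/2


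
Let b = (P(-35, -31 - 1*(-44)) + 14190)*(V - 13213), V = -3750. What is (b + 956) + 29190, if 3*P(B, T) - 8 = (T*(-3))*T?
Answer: -713559935/3 ≈ -2.3785e+8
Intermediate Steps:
P(B, T) = 8/3 - T**2 (P(B, T) = 8/3 + ((T*(-3))*T)/3 = 8/3 + ((-3*T)*T)/3 = 8/3 + (-3*T**2)/3 = 8/3 - T**2)
b = -713650373/3 (b = ((8/3 - (-31 - 1*(-44))**2) + 14190)*(-3750 - 13213) = ((8/3 - (-31 + 44)**2) + 14190)*(-16963) = ((8/3 - 1*13**2) + 14190)*(-16963) = ((8/3 - 1*169) + 14190)*(-16963) = ((8/3 - 169) + 14190)*(-16963) = (-499/3 + 14190)*(-16963) = (42071/3)*(-16963) = -713650373/3 ≈ -2.3788e+8)
(b + 956) + 29190 = (-713650373/3 + 956) + 29190 = -713647505/3 + 29190 = -713559935/3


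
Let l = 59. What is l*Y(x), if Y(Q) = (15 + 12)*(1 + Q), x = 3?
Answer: 6372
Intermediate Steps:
Y(Q) = 27 + 27*Q (Y(Q) = 27*(1 + Q) = 27 + 27*Q)
l*Y(x) = 59*(27 + 27*3) = 59*(27 + 81) = 59*108 = 6372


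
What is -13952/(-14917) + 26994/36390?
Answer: 151730463/90471605 ≈ 1.6771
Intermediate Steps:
-13952/(-14917) + 26994/36390 = -13952*(-1/14917) + 26994*(1/36390) = 13952/14917 + 4499/6065 = 151730463/90471605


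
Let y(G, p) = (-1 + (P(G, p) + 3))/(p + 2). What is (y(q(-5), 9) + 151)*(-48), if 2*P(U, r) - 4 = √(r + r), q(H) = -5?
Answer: -79920/11 - 72*√2/11 ≈ -7274.7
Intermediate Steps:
P(U, r) = 2 + √2*√r/2 (P(U, r) = 2 + √(r + r)/2 = 2 + √(2*r)/2 = 2 + (√2*√r)/2 = 2 + √2*√r/2)
y(G, p) = (4 + √2*√p/2)/(2 + p) (y(G, p) = (-1 + ((2 + √2*√p/2) + 3))/(p + 2) = (-1 + (5 + √2*√p/2))/(2 + p) = (4 + √2*√p/2)/(2 + p))
(y(q(-5), 9) + 151)*(-48) = ((8 + √2*√9)/(2*(2 + 9)) + 151)*(-48) = ((½)*(8 + √2*3)/11 + 151)*(-48) = ((½)*(1/11)*(8 + 3*√2) + 151)*(-48) = ((4/11 + 3*√2/22) + 151)*(-48) = (1665/11 + 3*√2/22)*(-48) = -79920/11 - 72*√2/11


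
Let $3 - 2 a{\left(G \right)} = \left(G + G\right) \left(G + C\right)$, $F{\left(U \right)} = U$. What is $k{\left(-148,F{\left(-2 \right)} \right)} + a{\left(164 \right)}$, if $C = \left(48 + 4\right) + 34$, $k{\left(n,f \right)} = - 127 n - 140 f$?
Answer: $- \frac{43845}{2} \approx -21923.0$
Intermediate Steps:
$k{\left(n,f \right)} = - 140 f - 127 n$
$C = 86$ ($C = 52 + 34 = 86$)
$a{\left(G \right)} = \frac{3}{2} - G \left(86 + G\right)$ ($a{\left(G \right)} = \frac{3}{2} - \frac{\left(G + G\right) \left(G + 86\right)}{2} = \frac{3}{2} - \frac{2 G \left(86 + G\right)}{2} = \frac{3}{2} - G \left(86 + G\right)$)
$k{\left(-148,F{\left(-2 \right)} \right)} + a{\left(164 \right)} = \left(\left(-140\right) \left(-2\right) - -18796\right) - \frac{81997}{2} = \left(280 + 18796\right) - \frac{81997}{2} = 19076 - \frac{81997}{2} = - \frac{43845}{2}$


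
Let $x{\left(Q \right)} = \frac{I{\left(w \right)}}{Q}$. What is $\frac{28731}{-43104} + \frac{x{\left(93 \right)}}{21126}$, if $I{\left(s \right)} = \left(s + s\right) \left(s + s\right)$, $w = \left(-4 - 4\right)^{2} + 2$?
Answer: $- \frac{1031430903}{1568281568} \approx -0.65768$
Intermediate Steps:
$w = 66$ ($w = \left(-8\right)^{2} + 2 = 64 + 2 = 66$)
$I{\left(s \right)} = 4 s^{2}$ ($I{\left(s \right)} = 2 s 2 s = 4 s^{2}$)
$x{\left(Q \right)} = \frac{17424}{Q}$ ($x{\left(Q \right)} = \frac{4 \cdot 66^{2}}{Q} = \frac{4 \cdot 4356}{Q} = \frac{17424}{Q}$)
$\frac{28731}{-43104} + \frac{x{\left(93 \right)}}{21126} = \frac{28731}{-43104} + \frac{17424 \cdot \frac{1}{93}}{21126} = 28731 \left(- \frac{1}{43104}\right) + 17424 \cdot \frac{1}{93} \cdot \frac{1}{21126} = - \frac{9577}{14368} + \frac{5808}{31} \cdot \frac{1}{21126} = - \frac{9577}{14368} + \frac{968}{109151} = - \frac{1031430903}{1568281568}$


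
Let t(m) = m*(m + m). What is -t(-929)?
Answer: -1726082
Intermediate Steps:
t(m) = 2*m**2 (t(m) = m*(2*m) = 2*m**2)
-t(-929) = -2*(-929)**2 = -2*863041 = -1*1726082 = -1726082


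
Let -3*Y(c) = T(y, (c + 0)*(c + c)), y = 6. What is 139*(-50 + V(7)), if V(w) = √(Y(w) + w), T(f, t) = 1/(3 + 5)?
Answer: -6950 + 139*√1002/12 ≈ -6583.3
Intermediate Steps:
T(f, t) = ⅛ (T(f, t) = 1/8 = ⅛)
Y(c) = -1/24 (Y(c) = -⅓*⅛ = -1/24)
V(w) = √(-1/24 + w)
139*(-50 + V(7)) = 139*(-50 + √(-6 + 144*7)/12) = 139*(-50 + √(-6 + 1008)/12) = 139*(-50 + √1002/12) = -6950 + 139*√1002/12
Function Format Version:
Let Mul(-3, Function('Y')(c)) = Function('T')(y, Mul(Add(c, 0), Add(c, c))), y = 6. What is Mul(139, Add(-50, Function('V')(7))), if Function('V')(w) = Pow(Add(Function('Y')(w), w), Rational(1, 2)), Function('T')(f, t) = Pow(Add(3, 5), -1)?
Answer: Add(-6950, Mul(Rational(139, 12), Pow(1002, Rational(1, 2)))) ≈ -6583.3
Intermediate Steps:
Function('T')(f, t) = Rational(1, 8) (Function('T')(f, t) = Pow(8, -1) = Rational(1, 8))
Function('Y')(c) = Rational(-1, 24) (Function('Y')(c) = Mul(Rational(-1, 3), Rational(1, 8)) = Rational(-1, 24))
Function('V')(w) = Pow(Add(Rational(-1, 24), w), Rational(1, 2))
Mul(139, Add(-50, Function('V')(7))) = Mul(139, Add(-50, Mul(Rational(1, 12), Pow(Add(-6, Mul(144, 7)), Rational(1, 2))))) = Mul(139, Add(-50, Mul(Rational(1, 12), Pow(Add(-6, 1008), Rational(1, 2))))) = Mul(139, Add(-50, Mul(Rational(1, 12), Pow(1002, Rational(1, 2))))) = Add(-6950, Mul(Rational(139, 12), Pow(1002, Rational(1, 2))))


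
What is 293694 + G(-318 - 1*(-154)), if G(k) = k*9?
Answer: 292218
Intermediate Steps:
G(k) = 9*k
293694 + G(-318 - 1*(-154)) = 293694 + 9*(-318 - 1*(-154)) = 293694 + 9*(-318 + 154) = 293694 + 9*(-164) = 293694 - 1476 = 292218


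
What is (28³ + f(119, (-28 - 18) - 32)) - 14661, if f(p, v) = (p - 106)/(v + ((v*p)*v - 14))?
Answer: 5277984077/723904 ≈ 7291.0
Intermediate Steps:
f(p, v) = (-106 + p)/(-14 + v + p*v²) (f(p, v) = (-106 + p)/(v + ((p*v)*v - 14)) = (-106 + p)/(v + (p*v² - 14)) = (-106 + p)/(v + (-14 + p*v²)) = (-106 + p)/(-14 + v + p*v²))
(28³ + f(119, (-28 - 18) - 32)) - 14661 = (28³ + (-106 + 119)/(-14 + ((-28 - 18) - 32) + 119*((-28 - 18) - 32)²)) - 14661 = (21952 + 13/(-14 + (-46 - 32) + 119*(-46 - 32)²)) - 14661 = (21952 + 13/(-14 - 78 + 119*(-78)²)) - 14661 = (21952 + 13/(-14 - 78 + 119*6084)) - 14661 = (21952 + 13/(-14 - 78 + 723996)) - 14661 = (21952 + 13/723904) - 14661 = 15891140621/723904 - 14661 = 5277984077/723904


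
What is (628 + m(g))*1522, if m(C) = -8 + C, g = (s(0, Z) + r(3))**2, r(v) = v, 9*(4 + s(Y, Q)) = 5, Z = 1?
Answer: 76459192/81 ≈ 9.4394e+5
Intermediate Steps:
s(Y, Q) = -31/9 (s(Y, Q) = -4 + (1/9)*5 = -4 + 5/9 = -31/9)
g = 16/81 (g = (-31/9 + 3)**2 = (-4/9)**2 = 16/81 ≈ 0.19753)
(628 + m(g))*1522 = (628 + (-8 + 16/81))*1522 = (628 - 632/81)*1522 = (50236/81)*1522 = 76459192/81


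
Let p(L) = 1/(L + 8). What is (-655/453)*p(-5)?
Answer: -655/1359 ≈ -0.48197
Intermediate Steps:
p(L) = 1/(8 + L)
(-655/453)*p(-5) = (-655/453)/(8 - 5) = -655*1/453/3 = -655/453*⅓ = -655/1359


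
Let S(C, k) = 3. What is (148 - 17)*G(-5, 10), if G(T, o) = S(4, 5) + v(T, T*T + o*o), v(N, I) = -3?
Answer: 0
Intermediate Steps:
G(T, o) = 0 (G(T, o) = 3 - 3 = 0)
(148 - 17)*G(-5, 10) = (148 - 17)*0 = 131*0 = 0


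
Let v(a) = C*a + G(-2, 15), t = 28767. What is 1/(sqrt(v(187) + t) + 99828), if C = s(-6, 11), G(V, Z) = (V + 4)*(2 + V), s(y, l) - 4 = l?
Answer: 2773/276822167 - sqrt(877)/1660933002 ≈ 9.9994e-6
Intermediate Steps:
s(y, l) = 4 + l
G(V, Z) = (2 + V)*(4 + V) (G(V, Z) = (4 + V)*(2 + V) = (2 + V)*(4 + V))
C = 15 (C = 4 + 11 = 15)
v(a) = 15*a (v(a) = 15*a + (8 + (-2)**2 + 6*(-2)) = 15*a + (8 + 4 - 12) = 15*a + 0 = 15*a)
1/(sqrt(v(187) + t) + 99828) = 1/(sqrt(15*187 + 28767) + 99828) = 1/(sqrt(2805 + 28767) + 99828) = 1/(sqrt(31572) + 99828) = 1/(6*sqrt(877) + 99828) = 1/(99828 + 6*sqrt(877))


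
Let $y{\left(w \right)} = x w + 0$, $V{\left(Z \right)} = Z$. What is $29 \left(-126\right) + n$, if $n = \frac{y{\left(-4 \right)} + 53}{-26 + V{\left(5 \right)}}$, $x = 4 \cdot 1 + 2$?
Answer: $- \frac{76763}{21} \approx -3655.4$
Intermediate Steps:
$x = 6$ ($x = 4 + 2 = 6$)
$y{\left(w \right)} = 6 w$ ($y{\left(w \right)} = 6 w + 0 = 6 w$)
$n = - \frac{29}{21}$ ($n = \frac{6 \left(-4\right) + 53}{-26 + 5} = \frac{-24 + 53}{-21} = 29 \left(- \frac{1}{21}\right) = - \frac{29}{21} \approx -1.381$)
$29 \left(-126\right) + n = 29 \left(-126\right) - \frac{29}{21} = -3654 - \frac{29}{21} = - \frac{76763}{21}$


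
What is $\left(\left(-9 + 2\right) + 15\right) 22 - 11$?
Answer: $165$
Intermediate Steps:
$\left(\left(-9 + 2\right) + 15\right) 22 - 11 = \left(-7 + 15\right) 22 - 11 = 8 \cdot 22 - 11 = 176 - 11 = 165$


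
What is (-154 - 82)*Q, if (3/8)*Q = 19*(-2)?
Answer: 71744/3 ≈ 23915.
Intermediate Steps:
Q = -304/3 (Q = 8*(19*(-2))/3 = (8/3)*(-38) = -304/3 ≈ -101.33)
(-154 - 82)*Q = (-154 - 82)*(-304/3) = -236*(-304/3) = 71744/3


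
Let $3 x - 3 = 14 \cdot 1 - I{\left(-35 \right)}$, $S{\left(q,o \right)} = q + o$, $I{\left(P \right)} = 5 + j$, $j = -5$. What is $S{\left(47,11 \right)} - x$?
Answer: $\frac{157}{3} \approx 52.333$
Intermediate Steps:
$I{\left(P \right)} = 0$ ($I{\left(P \right)} = 5 - 5 = 0$)
$S{\left(q,o \right)} = o + q$
$x = \frac{17}{3}$ ($x = 1 + \frac{14 \cdot 1 - 0}{3} = 1 + \frac{14 + 0}{3} = 1 + \frac{1}{3} \cdot 14 = 1 + \frac{14}{3} = \frac{17}{3} \approx 5.6667$)
$S{\left(47,11 \right)} - x = \left(11 + 47\right) - \frac{17}{3} = 58 - \frac{17}{3} = \frac{157}{3}$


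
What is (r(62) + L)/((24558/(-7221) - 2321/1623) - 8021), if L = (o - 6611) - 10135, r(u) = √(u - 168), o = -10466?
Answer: 53152668966/15676699153 - 3906561*I*√106/31353398306 ≈ 3.3906 - 0.0012828*I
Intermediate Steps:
r(u) = √(-168 + u)
L = -27212 (L = (-10466 - 6611) - 10135 = -17077 - 10135 = -27212)
(r(62) + L)/((24558/(-7221) - 2321/1623) - 8021) = (√(-168 + 62) - 27212)/((24558/(-7221) - 2321/1623) - 8021) = (√(-106) - 27212)/((24558*(-1/7221) - 2321*1/1623) - 8021) = (I*√106 - 27212)/((-8186/2407 - 2321/1623) - 8021) = (-27212 + I*√106)/(-18872525/3906561 - 8021) = (-27212 + I*√106)/(-31353398306/3906561) = (-27212 + I*√106)*(-3906561/31353398306) = 53152668966/15676699153 - 3906561*I*√106/31353398306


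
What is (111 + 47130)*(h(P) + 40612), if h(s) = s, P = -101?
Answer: 1913780151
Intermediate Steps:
(111 + 47130)*(h(P) + 40612) = (111 + 47130)*(-101 + 40612) = 47241*40511 = 1913780151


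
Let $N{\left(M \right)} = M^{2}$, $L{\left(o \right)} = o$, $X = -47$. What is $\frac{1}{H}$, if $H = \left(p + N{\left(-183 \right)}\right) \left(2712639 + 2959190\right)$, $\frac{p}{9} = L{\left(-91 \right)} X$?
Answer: $\frac{1}{408269595078} \approx 2.4494 \cdot 10^{-12}$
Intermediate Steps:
$p = 38493$ ($p = 9 \left(\left(-91\right) \left(-47\right)\right) = 9 \cdot 4277 = 38493$)
$H = 408269595078$ ($H = \left(38493 + \left(-183\right)^{2}\right) \left(2712639 + 2959190\right) = \left(38493 + 33489\right) 5671829 = 71982 \cdot 5671829 = 408269595078$)
$\frac{1}{H} = \frac{1}{408269595078}$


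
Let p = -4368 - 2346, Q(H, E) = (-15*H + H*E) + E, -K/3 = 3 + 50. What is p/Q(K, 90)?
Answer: 746/1315 ≈ 0.56730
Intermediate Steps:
K = -159 (K = -3*(3 + 50) = -3*53 = -159)
Q(H, E) = E - 15*H + E*H (Q(H, E) = (-15*H + E*H) + E = E - 15*H + E*H)
p = -6714
p/Q(K, 90) = -6714/(90 - 15*(-159) + 90*(-159)) = -6714/(90 + 2385 - 14310) = -6714/(-11835) = -6714*(-1/11835) = 746/1315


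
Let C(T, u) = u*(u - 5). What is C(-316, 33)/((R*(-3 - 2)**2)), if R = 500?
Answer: 231/3125 ≈ 0.073920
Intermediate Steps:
C(T, u) = u*(-5 + u)
C(-316, 33)/((R*(-3 - 2)**2)) = (33*(-5 + 33))/((500*(-3 - 2)**2)) = (33*28)/((500*(-5)**2)) = 924/((500*25)) = 924/12500 = 924*(1/12500) = 231/3125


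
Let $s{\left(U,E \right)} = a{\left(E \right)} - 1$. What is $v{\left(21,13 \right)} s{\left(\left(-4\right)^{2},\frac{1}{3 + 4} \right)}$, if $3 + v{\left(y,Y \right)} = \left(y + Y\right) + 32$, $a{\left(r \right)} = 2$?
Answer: $63$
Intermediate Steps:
$v{\left(y,Y \right)} = 29 + Y + y$ ($v{\left(y,Y \right)} = -3 + \left(\left(y + Y\right) + 32\right) = -3 + \left(\left(Y + y\right) + 32\right) = -3 + \left(32 + Y + y\right) = 29 + Y + y$)
$s{\left(U,E \right)} = 1$ ($s{\left(U,E \right)} = 2 - 1 = 1$)
$v{\left(21,13 \right)} s{\left(\left(-4\right)^{2},\frac{1}{3 + 4} \right)} = \left(29 + 13 + 21\right) 1 = 63 \cdot 1 = 63$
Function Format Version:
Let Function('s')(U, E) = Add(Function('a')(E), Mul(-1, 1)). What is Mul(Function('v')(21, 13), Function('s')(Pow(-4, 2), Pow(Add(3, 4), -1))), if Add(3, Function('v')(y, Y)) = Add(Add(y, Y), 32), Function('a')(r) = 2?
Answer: 63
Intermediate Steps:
Function('v')(y, Y) = Add(29, Y, y) (Function('v')(y, Y) = Add(-3, Add(Add(y, Y), 32)) = Add(-3, Add(Add(Y, y), 32)) = Add(-3, Add(32, Y, y)) = Add(29, Y, y))
Function('s')(U, E) = 1 (Function('s')(U, E) = Add(2, Mul(-1, 1)) = Add(2, -1) = 1)
Mul(Function('v')(21, 13), Function('s')(Pow(-4, 2), Pow(Add(3, 4), -1))) = Mul(Add(29, 13, 21), 1) = Mul(63, 1) = 63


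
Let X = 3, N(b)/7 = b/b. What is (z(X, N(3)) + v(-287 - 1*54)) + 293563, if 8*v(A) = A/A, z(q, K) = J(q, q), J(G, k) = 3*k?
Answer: 2348577/8 ≈ 2.9357e+5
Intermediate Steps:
N(b) = 7 (N(b) = 7*(b/b) = 7*1 = 7)
z(q, K) = 3*q
v(A) = ⅛ (v(A) = (A/A)/8 = (⅛)*1 = ⅛)
(z(X, N(3)) + v(-287 - 1*54)) + 293563 = (3*3 + ⅛) + 293563 = (9 + ⅛) + 293563 = 73/8 + 293563 = 2348577/8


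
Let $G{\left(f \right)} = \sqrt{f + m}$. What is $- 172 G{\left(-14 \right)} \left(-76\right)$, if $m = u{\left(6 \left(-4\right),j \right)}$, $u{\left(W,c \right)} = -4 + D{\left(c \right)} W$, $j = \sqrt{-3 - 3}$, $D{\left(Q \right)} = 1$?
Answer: $13072 i \sqrt{42} \approx 84716.0 i$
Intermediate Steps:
$j = i \sqrt{6}$ ($j = \sqrt{-6} = i \sqrt{6} \approx 2.4495 i$)
$u{\left(W,c \right)} = -4 + W$ ($u{\left(W,c \right)} = -4 + 1 W = -4 + W$)
$m = -28$ ($m = -4 + 6 \left(-4\right) = -4 - 24 = -28$)
$G{\left(f \right)} = \sqrt{-28 + f}$ ($G{\left(f \right)} = \sqrt{f - 28} = \sqrt{-28 + f}$)
$- 172 G{\left(-14 \right)} \left(-76\right) = - 172 \sqrt{-28 - 14} \left(-76\right) = - 172 \sqrt{-42} \left(-76\right) = - 172 i \sqrt{42} \left(-76\right) = 13072 i \sqrt{42}$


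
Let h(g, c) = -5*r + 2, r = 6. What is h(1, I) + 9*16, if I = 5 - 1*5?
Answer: 116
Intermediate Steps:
I = 0 (I = 5 - 5 = 0)
h(g, c) = -28 (h(g, c) = -5*6 + 2 = -30 + 2 = -28)
h(1, I) + 9*16 = -28 + 9*16 = -28 + 144 = 116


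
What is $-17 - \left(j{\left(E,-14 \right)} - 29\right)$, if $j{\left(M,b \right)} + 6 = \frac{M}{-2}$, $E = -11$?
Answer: $\frac{25}{2} \approx 12.5$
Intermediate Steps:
$j{\left(M,b \right)} = -6 - \frac{M}{2}$ ($j{\left(M,b \right)} = -6 + \frac{M}{-2} = -6 - \frac{M}{2}$)
$-17 - \left(j{\left(E,-14 \right)} - 29\right) = -17 - \left(\left(-6 - - \frac{11}{2}\right) - 29\right) = -17 - \left(\left(-6 + \frac{11}{2}\right) - 29\right) = -17 - \left(- \frac{1}{2} - 29\right) = -17 - - \frac{59}{2} = -17 + \frac{59}{2} = \frac{25}{2}$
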